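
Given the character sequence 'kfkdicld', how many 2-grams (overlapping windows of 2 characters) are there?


String 'kfkdicld' has length L = 8.
Number of overlapping n-grams = L - n + 1
Substituting: 8 - 2 + 1 = 7

7


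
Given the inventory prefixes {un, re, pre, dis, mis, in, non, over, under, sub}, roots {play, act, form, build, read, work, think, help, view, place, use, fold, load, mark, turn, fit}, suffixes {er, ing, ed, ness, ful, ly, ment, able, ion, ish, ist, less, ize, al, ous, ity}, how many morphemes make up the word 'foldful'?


Segmenting 'foldful' against the inventory:
  'fold' -> root (morpheme 1)
  'ful' -> suffix (morpheme 2)
Total morphemes: 2

2


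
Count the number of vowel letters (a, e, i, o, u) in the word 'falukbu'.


Scanning each character of 'falukbu':
  Position 1: 'f' -> consonant (running count: 0)
  Position 2: 'a' -> vowel (running count: 1)
  Position 3: 'l' -> consonant (running count: 1)
  Position 4: 'u' -> vowel (running count: 2)
  Position 5: 'k' -> consonant (running count: 2)
  Position 6: 'b' -> consonant (running count: 2)
  Position 7: 'u' -> vowel (running count: 3)
Total vowels: 3

3


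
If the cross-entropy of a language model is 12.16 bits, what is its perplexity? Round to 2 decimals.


Perplexity formula: PP = 2^H
H = 12.16
PP = 2^12.16
Decompose: 2^12.16 = 2^12 * 2^0.16
2^12 = 4096, 2^0.16 ~ 1.1172871
PP ~ 4096 * 1.1172871 = 4576.4079616
Rounded to 2 decimals: 4576.41

4576.41


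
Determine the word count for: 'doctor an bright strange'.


Counting words by splitting on spaces:
  Word 1: 'doctor'
  Word 2: 'an'
  Word 3: 'bright'
  Word 4: 'strange'
Total words: 4

4


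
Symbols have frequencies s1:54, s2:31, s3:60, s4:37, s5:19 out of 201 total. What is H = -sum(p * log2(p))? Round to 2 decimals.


Computing entropy H = -sum(p_i * log2(p_i)):
  s1: p = 54/201 = 0.2687, -p*log2(p) = 0.5094
  s2: p = 31/201 = 0.1542, -p*log2(p) = 0.4159
  s3: p = 60/201 = 0.2985, -p*log2(p) = 0.5206
  s4: p = 37/201 = 0.1841, -p*log2(p) = 0.4494
  s5: p = 19/201 = 0.0945, -p*log2(p) = 0.3217
H = sum of terms = 2.2170
Rounded to 2 decimals: 2.22

2.22


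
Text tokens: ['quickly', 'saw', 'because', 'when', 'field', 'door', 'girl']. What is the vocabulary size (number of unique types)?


Listing all tokens and tracking unique types:
  Token 1: 'quickly' -> NEW (unique so far: 1)
  Token 2: 'saw' -> NEW (unique so far: 2)
  Token 3: 'because' -> NEW (unique so far: 3)
  Token 4: 'when' -> NEW (unique so far: 4)
  Token 5: 'field' -> NEW (unique so far: 5)
  Token 6: 'door' -> NEW (unique so far: 6)
  Token 7: 'girl' -> NEW (unique so far: 7)
Unique types: ('because', 'door', 'field', 'girl', 'quickly', 'saw', 'when')
Vocabulary size: 7

7


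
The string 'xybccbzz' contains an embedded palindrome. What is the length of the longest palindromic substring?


Scanning 'xybccbzz' for palindromic substrings.
Substring at positions 2-5: 'bccb'.
Check: reverse('bccb') = 'bccb' -> palindrome confirmed.
Neighbouring characters ('y' / 'z') break symmetry, so it cannot extend further.
No longer palindromic substring exists; longest length = 4

4


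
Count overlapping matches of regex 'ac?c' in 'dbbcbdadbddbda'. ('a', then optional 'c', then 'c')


Pattern: ac?c means 'a', then optional 'c', then 'c'.
Scanning 'dbbcbdadbddbda' position-by-position:
  Pos 0: window 'dbb' -> no
  Pos 1: window 'bbc' -> no
  Pos 2: window 'bcb' -> no
  Pos 3: window 'cbd' -> no
  Pos 4: window 'bda' -> no
  Pos 5: window 'dad' -> no
  Pos 6: window 'adb' -> no
  Pos 7: window 'dbd' -> no
  Pos 8: window 'bdd' -> no
  Pos 9: window 'ddb' -> no
  Pos 10: window 'dbd' -> no
  Pos 11: window 'bda' -> no
  Pos 12: window 'da' -> no
  Pos 13: window 'a' -> no
Total matches: 0

0


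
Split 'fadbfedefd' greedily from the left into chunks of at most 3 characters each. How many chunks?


'fadbfedefd' has 10 characters.
Chunking with max size 3:
  Chunk 1: 'fad' (positions 0-2)
  Chunk 2: 'bfe' (positions 3-5)
  Chunk 3: 'def' (positions 6-8)
  Chunk 4: 'd' (positions 9-9)
Total chunks: ceil(10 / 3) = 4

4


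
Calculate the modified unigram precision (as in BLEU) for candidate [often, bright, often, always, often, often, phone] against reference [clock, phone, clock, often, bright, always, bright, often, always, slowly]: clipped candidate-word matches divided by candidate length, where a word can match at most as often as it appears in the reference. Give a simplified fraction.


Reference word counts: {'always': 2, 'bright': 2, 'clock': 2, 'often': 2, 'phone': 1, 'slowly': 1}
Checking each candidate word (with clipping):
  'often' -> in reference (ref count 2, used 1/2) -> match (matches: 1)
  'bright' -> in reference (ref count 2, used 1/2) -> match (matches: 2)
  'often' -> in reference (ref count 2, used 2/2) -> match (matches: 3)
  'always' -> in reference (ref count 2, used 1/2) -> match (matches: 4)
  'often' -> ref count 2 already used up (2/2) -> clipped, no match (matches: 4)
  'often' -> ref count 2 already used up (2/2) -> clipped, no match (matches: 4)
  'phone' -> in reference (ref count 1, used 1/1) -> match (matches: 5)
Clipped matches: 5, Candidate length: 7
Precision = 5/7

5/7


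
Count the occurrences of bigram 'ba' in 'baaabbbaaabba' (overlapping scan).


Scanning 'baaabbbaaabba' for bigram 'ba':
  Position 0: 'ba' -> MATCH
  Position 1: 'aa' -> no
  Position 2: 'aa' -> no
  Position 3: 'ab' -> no
  Position 4: 'bb' -> no
  Position 5: 'bb' -> no
  Position 6: 'ba' -> MATCH
  Position 7: 'aa' -> no
  Position 8: 'aa' -> no
  Position 9: 'ab' -> no
  Position 10: 'bb' -> no
  Position 11: 'ba' -> MATCH
Total matches: 3

3


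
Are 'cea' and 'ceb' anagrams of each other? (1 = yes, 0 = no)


Sort characters of 'cea': 'ace'
Sort characters of 'ceb': 'bce'
Sorted forms differ -> they are NOT anagrams
Result: 0

0


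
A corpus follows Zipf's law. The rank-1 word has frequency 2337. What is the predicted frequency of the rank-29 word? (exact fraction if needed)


Zipf's law: freq(rank) = f1 / rank
f1 = 2337, rank = 29
freq = 2337 / 29
GCD(2337, 29) = 1
Simplified: 2337/29

2337/29


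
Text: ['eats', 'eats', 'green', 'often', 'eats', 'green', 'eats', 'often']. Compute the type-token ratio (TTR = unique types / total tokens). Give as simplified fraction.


Tokens: 8
Unique types: ('eats', 'green', 'often') = 3
TTR = 3/8
Already in lowest terms.

3/8


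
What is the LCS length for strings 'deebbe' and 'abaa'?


DP table for LCS of 'deebbe' and 'abaa':
       a  b  a  a
    0  0  0  0  0
  d 0  0  0  0  0
  e 0  0  0  0  0
  e 0  0  0  0  0
  b 0  0  1  1  1
  b 0  0  1  1  1
  e 0  0  1  1  1
LCS: 'b'
LCS length = 1

1


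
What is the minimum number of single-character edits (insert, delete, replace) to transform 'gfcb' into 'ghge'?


Building DP table for s1='gfcb' (len 4) and s2='ghge' (len 4):
       g  h  g  e
    0  1  2  3  4
  g 1  0  1  2  3
  f 2  1  1  2  3
  c 3  2  2  2  3
  b 4  3  3  3  3
Edit distance = dp[4][4] = 3

3


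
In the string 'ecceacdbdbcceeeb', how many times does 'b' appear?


Scanning 'ecceacdbdbcceeeb' for 'b':
  Position 7: 'b' -> MATCH (count: 1)
  Position 9: 'b' -> MATCH (count: 2)
  Position 15: 'b' -> MATCH (count: 3)
Total occurrences of 'b': 3

3


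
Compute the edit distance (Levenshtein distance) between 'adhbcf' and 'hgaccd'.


Building DP table for s1='adhbcf' (len 6) and s2='hgaccd' (len 6):
       h  g  a  c  c  d
    0  1  2  3  4  5  6
  a 1  1  2  2  3  4  5
  d 2  2  2  3  3  4  4
  h 3  2  3  3  4  4  5
  b 4  3  3  4  4  5  5
  c 5  4  4  4  4  4  5
  f 6  5  5  5  5  5  5
Edit distance = dp[6][6] = 5

5


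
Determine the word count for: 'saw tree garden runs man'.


Counting words by splitting on spaces:
  Word 1: 'saw'
  Word 2: 'tree'
  Word 3: 'garden'
  Word 4: 'runs'
  Word 5: 'man'
Total words: 5

5


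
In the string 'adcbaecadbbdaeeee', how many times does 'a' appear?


Scanning 'adcbaecadbbdaeeee' for 'a':
  Position 0: 'a' -> MATCH (count: 1)
  Position 4: 'a' -> MATCH (count: 2)
  Position 7: 'a' -> MATCH (count: 3)
  Position 12: 'a' -> MATCH (count: 4)
Total occurrences of 'a': 4

4


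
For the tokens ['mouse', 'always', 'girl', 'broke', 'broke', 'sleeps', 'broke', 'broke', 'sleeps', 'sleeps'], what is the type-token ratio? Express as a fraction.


Tokens: 10
Unique types: ('always', 'broke', 'girl', 'mouse', 'sleeps') = 5
TTR = 5/10
Simplify: divide both by 5 -> 1/2
TTR = 1/2

1/2


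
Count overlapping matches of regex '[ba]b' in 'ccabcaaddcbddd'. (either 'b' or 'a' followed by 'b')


Pattern: [ba]b means either 'b' or 'a' followed by 'b'.
Scanning 'ccabcaaddcbddd' position-by-position:
  Pos 0: window 'cc' -> no
  Pos 1: window 'ca' -> no
  Pos 2: window 'ab' -> MATCH
  Pos 3: window 'bc' -> no
  Pos 4: window 'ca' -> no
  Pos 5: window 'aa' -> no
  Pos 6: window 'ad' -> no
  Pos 7: window 'dd' -> no
  Pos 8: window 'dc' -> no
  Pos 9: window 'cb' -> no
  Pos 10: window 'bd' -> no
  Pos 11: window 'dd' -> no
  Pos 12: window 'dd' -> no
  Pos 13: window 'd' -> no
Total matches: 1

1


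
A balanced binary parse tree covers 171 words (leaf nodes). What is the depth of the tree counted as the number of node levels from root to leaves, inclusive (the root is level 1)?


In a balanced binary tree with n leaves the deepest leaf is ceil(log2(n)) edges below the root,
so counting node levels inclusive of root and leaves gives ceil(log2(n)) + 1 levels.
log2(171) = 7.4179
ceil(7.4179) = 8
levels = 8 + 1 = 9

9


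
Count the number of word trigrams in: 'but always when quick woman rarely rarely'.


Word trigrams from [7] words:
  Trigram 1: (but always when)
  Trigram 2: (always when quick)
  Trigram 3: (when quick woman)
  Trigram 4: (quick woman rarely)
  Trigram 5: (woman rarely rarely)
Total word trigrams: 7 - 2 = 5

5


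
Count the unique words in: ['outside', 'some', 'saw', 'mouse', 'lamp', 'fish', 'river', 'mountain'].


Listing all tokens and tracking unique types:
  Token 1: 'outside' -> NEW (unique so far: 1)
  Token 2: 'some' -> NEW (unique so far: 2)
  Token 3: 'saw' -> NEW (unique so far: 3)
  Token 4: 'mouse' -> NEW (unique so far: 4)
  Token 5: 'lamp' -> NEW (unique so far: 5)
  Token 6: 'fish' -> NEW (unique so far: 6)
  Token 7: 'river' -> NEW (unique so far: 7)
  Token 8: 'mountain' -> NEW (unique so far: 8)
Unique types: ('fish', 'lamp', 'mountain', 'mouse', 'outside', 'river', 'saw', 'some')
Vocabulary size: 8

8


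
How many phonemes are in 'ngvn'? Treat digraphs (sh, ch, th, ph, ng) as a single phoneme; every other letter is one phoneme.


Parsing 'ngvn' greedily, digraphs first:
  'ng' -> digraph (1 consonant phoneme) (phonemes so far: 1)
  'v' -> consonant phoneme (phonemes so far: 2)
  'n' -> consonant phoneme (phonemes so far: 3)
Total phonemes: 3

3


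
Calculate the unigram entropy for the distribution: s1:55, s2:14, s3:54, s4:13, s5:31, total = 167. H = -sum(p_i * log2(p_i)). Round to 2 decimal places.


Computing entropy H = -sum(p_i * log2(p_i)):
  s1: p = 55/167 = 0.3293, -p*log2(p) = 0.5277
  s2: p = 14/167 = 0.0838, -p*log2(p) = 0.2998
  s3: p = 54/167 = 0.3234, -p*log2(p) = 0.5267
  s4: p = 13/167 = 0.0778, -p*log2(p) = 0.2867
  s5: p = 31/167 = 0.1856, -p*log2(p) = 0.4510
H = sum of terms = 2.0919
Rounded to 2 decimals: 2.09

2.09


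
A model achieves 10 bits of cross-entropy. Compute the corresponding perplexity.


Perplexity formula: PP = 2^H
H = 10
PP = 2^10
PP = 2^10 = 1024

1024


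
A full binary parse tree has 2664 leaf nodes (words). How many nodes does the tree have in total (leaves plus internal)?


Leaf nodes (terminals): 2664
Internal nodes = n - 1 = 2664 - 1 = 2663
Total = leaves + internal = 2664 + 2663 = 5327

5327


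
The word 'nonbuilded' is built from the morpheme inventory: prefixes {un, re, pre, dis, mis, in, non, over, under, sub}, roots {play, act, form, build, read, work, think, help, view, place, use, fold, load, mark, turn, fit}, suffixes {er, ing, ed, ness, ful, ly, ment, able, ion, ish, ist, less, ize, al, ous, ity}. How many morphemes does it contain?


Segmenting 'nonbuilded' against the inventory:
  'non' -> prefix (morpheme 1)
  'build' -> root (morpheme 2)
  'ed' -> suffix (morpheme 3)
Total morphemes: 3

3


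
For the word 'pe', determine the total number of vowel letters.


Scanning each character of 'pe':
  Position 1: 'p' -> consonant (running count: 0)
  Position 2: 'e' -> vowel (running count: 1)
Total vowels: 1

1


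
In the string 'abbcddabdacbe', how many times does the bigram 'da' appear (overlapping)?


Scanning 'abbcddabdacbe' for bigram 'da':
  Position 0: 'ab' -> no
  Position 1: 'bb' -> no
  Position 2: 'bc' -> no
  Position 3: 'cd' -> no
  Position 4: 'dd' -> no
  Position 5: 'da' -> MATCH
  Position 6: 'ab' -> no
  Position 7: 'bd' -> no
  Position 8: 'da' -> MATCH
  Position 9: 'ac' -> no
  Position 10: 'cb' -> no
  Position 11: 'be' -> no
Total matches: 2

2


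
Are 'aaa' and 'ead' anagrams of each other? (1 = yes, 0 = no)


Sort characters of 'aaa': 'aaa'
Sort characters of 'ead': 'ade'
Sorted forms differ -> they are NOT anagrams
Result: 0

0


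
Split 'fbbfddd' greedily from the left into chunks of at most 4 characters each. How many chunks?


'fbbfddd' has 7 characters.
Chunking with max size 4:
  Chunk 1: 'fbbf' (positions 0-3)
  Chunk 2: 'ddd' (positions 4-6)
Total chunks: ceil(7 / 4) = 2

2


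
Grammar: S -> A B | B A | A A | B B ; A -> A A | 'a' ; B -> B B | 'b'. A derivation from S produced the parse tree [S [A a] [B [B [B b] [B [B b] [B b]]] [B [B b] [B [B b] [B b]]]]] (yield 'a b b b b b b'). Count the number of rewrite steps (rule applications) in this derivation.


Every bracketed nonterminal node [X ...] in the tree is produced by exactly one rule application.
Reading the tree off as a leftmost derivation:
  Step 1: S  =>  A B   (applied S -> A B)
  Step 2: A B  =>  a B   (applied A -> a)
  Step 3: a B  =>  a B B   (applied B -> B B)
  Step 4: a B B  =>  a B B B   (applied B -> B B)
  Step 5: a B B B  =>  a b B B   (applied B -> b)
  Step 6: a b B B  =>  a b B B B   (applied B -> B B)
  Step 7: a b B B B  =>  a b b B B   (applied B -> b)
  Step 8: a b b B B  =>  a b b b B   (applied B -> b)
  Step 9: a b b b B  =>  a b b b B B   (applied B -> B B)
  Step 10: a b b b B B  =>  a b b b b B   (applied B -> b)
  Step 11: a b b b b B  =>  a b b b b B B   (applied B -> B B)
  Step 12: a b b b b B B  =>  a b b b b b B   (applied B -> b)
  Step 13: a b b b b b B  =>  a b b b b b b   (applied B -> b)
Final yield: a b b b b b b
Total rewrite steps: 13

13


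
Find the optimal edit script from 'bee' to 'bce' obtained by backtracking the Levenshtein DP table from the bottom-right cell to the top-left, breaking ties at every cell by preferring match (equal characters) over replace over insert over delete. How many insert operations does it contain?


Edit distance = 1. Backtracking from cell (3, 3) with preference match > replace > insert > delete,
then listing the resulting alignment 'bee' -> 'bce' left to right:
  Step 1: keep 'b'
  Step 2: replace e->c
  Step 3: keep 'e'
Total insertions: 0

0


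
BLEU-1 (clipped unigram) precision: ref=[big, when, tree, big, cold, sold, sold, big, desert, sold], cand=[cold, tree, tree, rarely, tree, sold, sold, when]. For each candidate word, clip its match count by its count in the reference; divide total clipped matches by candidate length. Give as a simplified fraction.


Reference word counts: {'big': 3, 'cold': 1, 'desert': 1, 'sold': 3, 'tree': 1, 'when': 1}
Checking each candidate word (with clipping):
  'cold' -> in reference (ref count 1, used 1/1) -> match (matches: 1)
  'tree' -> in reference (ref count 1, used 1/1) -> match (matches: 2)
  'tree' -> ref count 1 already used up (1/1) -> clipped, no match (matches: 2)
  'rarely' -> not in reference -> no match (matches: 2)
  'tree' -> ref count 1 already used up (1/1) -> clipped, no match (matches: 2)
  'sold' -> in reference (ref count 3, used 1/3) -> match (matches: 3)
  'sold' -> in reference (ref count 3, used 2/3) -> match (matches: 4)
  'when' -> in reference (ref count 1, used 1/1) -> match (matches: 5)
Clipped matches: 5, Candidate length: 8
Precision = 5/8

5/8


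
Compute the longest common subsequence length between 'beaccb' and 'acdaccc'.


DP table for LCS of 'beaccb' and 'acdaccc':
       a  c  d  a  c  c  c
    0  0  0  0  0  0  0  0
  b 0  0  0  0  0  0  0  0
  e 0  0  0  0  0  0  0  0
  a 0  1  1  1  1  1  1  1
  c 0  1  2  2  2  2  2  2
  c 0  1  2  2  2  3  3  3
  b 0  1  2  2  2  3  3  3
LCS: 'acc'
LCS length = 3

3


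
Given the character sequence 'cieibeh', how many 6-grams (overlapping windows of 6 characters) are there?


String 'cieibeh' has length L = 7.
Number of overlapping n-grams = L - n + 1
Substituting: 7 - 6 + 1 = 2

2


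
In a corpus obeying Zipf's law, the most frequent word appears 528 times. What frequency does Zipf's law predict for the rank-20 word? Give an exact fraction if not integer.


Zipf's law: freq(rank) = f1 / rank
f1 = 528, rank = 20
freq = 528 / 20
GCD(528, 20) = 4
Simplified: 132/5

132/5


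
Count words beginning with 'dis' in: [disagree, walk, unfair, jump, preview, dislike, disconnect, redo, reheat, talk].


Checking each word for prefix 'dis':
  'disagree' -> YES, starts with 'dis' (count: 1)
  'walk' -> no (count: 1)
  'unfair' -> no (count: 1)
  'jump' -> no (count: 1)
  'preview' -> no (count: 1)
  'dislike' -> YES, starts with 'dis' (count: 2)
  'disconnect' -> YES, starts with 'dis' (count: 3)
  'redo' -> no (count: 3)
  'reheat' -> no (count: 3)
  'talk' -> no (count: 3)
Total with prefix 'dis': 3

3


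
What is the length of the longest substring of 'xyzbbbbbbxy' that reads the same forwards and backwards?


Scanning 'xyzbbbbbbxy' for palindromic substrings.
Substring at positions 3-8: 'bbbbbb'.
Check: reverse('bbbbbb') = 'bbbbbb' -> palindrome confirmed.
Neighbouring characters ('z' / 'x') break symmetry, so it cannot extend further.
No longer palindromic substring exists; longest length = 6

6


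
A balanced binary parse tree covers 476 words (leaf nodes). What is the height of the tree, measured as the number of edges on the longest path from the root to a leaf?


In a balanced binary tree with n leaves the deepest leaf is ceil(log2(n)) edges below the root.
log2(476) = 8.8948
ceil(8.8948) = 9
height (edges) = 9

9


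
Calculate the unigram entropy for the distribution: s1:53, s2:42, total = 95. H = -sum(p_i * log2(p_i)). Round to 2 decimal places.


Computing entropy H = -sum(p_i * log2(p_i)):
  s1: p = 53/95 = 0.5579, -p*log2(p) = 0.4697
  s2: p = 42/95 = 0.4421, -p*log2(p) = 0.5206
H = sum of terms = 0.9903
Rounded to 2 decimals: 0.99

0.99


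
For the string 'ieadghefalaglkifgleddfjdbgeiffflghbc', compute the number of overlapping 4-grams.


String 'ieadghefalaglkifgleddfjdbgeiffflghbc' has length L = 36.
Number of overlapping n-grams = L - n + 1
Substituting: 36 - 4 + 1 = 33

33


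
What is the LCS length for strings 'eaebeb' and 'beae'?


DP table for LCS of 'eaebeb' and 'beae':
       b  e  a  e
    0  0  0  0  0
  e 0  0  1  1  1
  a 0  0  1  2  2
  e 0  0  1  2  3
  b 0  1  1  2  3
  e 0  1  2  2  3
  b 0  1  2  2  3
LCS: 'eae'
LCS length = 3

3


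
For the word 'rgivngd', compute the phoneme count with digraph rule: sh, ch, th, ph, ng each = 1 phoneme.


Parsing 'rgivngd' greedily, digraphs first:
  'r' -> consonant phoneme (phonemes so far: 1)
  'g' -> consonant phoneme (phonemes so far: 2)
  'i' -> vowel phoneme (phonemes so far: 3)
  'v' -> consonant phoneme (phonemes so far: 4)
  'ng' -> digraph (1 consonant phoneme) (phonemes so far: 5)
  'd' -> consonant phoneme (phonemes so far: 6)
Total phonemes: 6

6


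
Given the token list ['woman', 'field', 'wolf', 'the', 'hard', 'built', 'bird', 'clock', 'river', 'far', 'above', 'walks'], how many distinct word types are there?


Listing all tokens and tracking unique types:
  Token 1: 'woman' -> NEW (unique so far: 1)
  Token 2: 'field' -> NEW (unique so far: 2)
  Token 3: 'wolf' -> NEW (unique so far: 3)
  Token 4: 'the' -> NEW (unique so far: 4)
  Token 5: 'hard' -> NEW (unique so far: 5)
  Token 6: 'built' -> NEW (unique so far: 6)
  Token 7: 'bird' -> NEW (unique so far: 7)
  Token 8: 'clock' -> NEW (unique so far: 8)
  Token 9: 'river' -> NEW (unique so far: 9)
  Token 10: 'far' -> NEW (unique so far: 10)
  Token 11: 'above' -> NEW (unique so far: 11)
  Token 12: 'walks' -> NEW (unique so far: 12)
Unique types: ('above', 'bird', 'built', 'clock', 'far', 'field', 'hard', 'river', 'the', 'walks', 'wolf', 'woman')
Vocabulary size: 12

12


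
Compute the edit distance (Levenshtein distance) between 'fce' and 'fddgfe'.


Building DP table for s1='fce' (len 3) and s2='fddgfe' (len 6):
       f  d  d  g  f  e
    0  1  2  3  4  5  6
  f 1  0  1  2  3  4  5
  c 2  1  1  2  3  4  5
  e 3  2  2  2  3  4  4
Edit distance = dp[3][6] = 4

4


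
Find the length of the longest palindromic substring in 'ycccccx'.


Scanning 'ycccccx' for palindromic substrings.
Substring at positions 1-5: 'ccccc'.
Check: reverse('ccccc') = 'ccccc' -> palindrome confirmed.
Neighbouring characters ('y' / 'x') break symmetry, so it cannot extend further.
No longer palindromic substring exists; longest length = 5

5


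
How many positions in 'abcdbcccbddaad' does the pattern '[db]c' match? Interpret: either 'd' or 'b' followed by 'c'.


Pattern: [db]c means either 'd' or 'b' followed by 'c'.
Scanning 'abcdbcccbddaad' position-by-position:
  Pos 0: window 'ab' -> no
  Pos 1: window 'bc' -> MATCH
  Pos 2: window 'cd' -> no
  Pos 3: window 'db' -> no
  Pos 4: window 'bc' -> MATCH
  Pos 5: window 'cc' -> no
  Pos 6: window 'cc' -> no
  Pos 7: window 'cb' -> no
  Pos 8: window 'bd' -> no
  Pos 9: window 'dd' -> no
  Pos 10: window 'da' -> no
  Pos 11: window 'aa' -> no
  Pos 12: window 'ad' -> no
  Pos 13: window 'd' -> no
Total matches: 2

2


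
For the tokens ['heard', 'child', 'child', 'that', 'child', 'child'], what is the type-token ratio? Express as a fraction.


Tokens: 6
Unique types: ('child', 'heard', 'that') = 3
TTR = 3/6
Simplify: divide both by 3 -> 1/2
TTR = 1/2

1/2


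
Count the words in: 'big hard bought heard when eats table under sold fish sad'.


Counting words by splitting on spaces:
  Word 1: 'big'
  Word 2: 'hard'
  Word 3: 'bought'
  Word 4: 'heard'
  Word 5: 'when'
  Word 6: 'eats'
  Word 7: 'table'
  Word 8: 'under'
  Word 9: 'sold'
  Word 10: 'fish'
  Word 11: 'sad'
Total words: 11

11


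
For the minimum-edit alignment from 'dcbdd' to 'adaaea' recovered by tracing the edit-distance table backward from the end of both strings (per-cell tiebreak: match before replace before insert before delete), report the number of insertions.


Edit distance = 5. Backtracking from cell (5, 6) with preference match > replace > insert > delete,
then listing the resulting alignment 'dcbdd' -> 'adaaea' left to right:
  Step 1: insert 'a' [insertion #1]
  Step 2: keep 'd'
  Step 3: replace c->a
  Step 4: replace b->a
  Step 5: replace d->e
  Step 6: replace d->a
Total insertions: 1

1


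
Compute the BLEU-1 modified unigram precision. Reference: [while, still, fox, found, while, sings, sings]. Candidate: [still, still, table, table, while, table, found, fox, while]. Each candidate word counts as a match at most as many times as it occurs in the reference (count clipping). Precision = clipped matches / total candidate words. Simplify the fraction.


Reference word counts: {'found': 1, 'fox': 1, 'sings': 2, 'still': 1, 'while': 2}
Checking each candidate word (with clipping):
  'still' -> in reference (ref count 1, used 1/1) -> match (matches: 1)
  'still' -> ref count 1 already used up (1/1) -> clipped, no match (matches: 1)
  'table' -> not in reference -> no match (matches: 1)
  'table' -> not in reference -> no match (matches: 1)
  'while' -> in reference (ref count 2, used 1/2) -> match (matches: 2)
  'table' -> not in reference -> no match (matches: 2)
  'found' -> in reference (ref count 1, used 1/1) -> match (matches: 3)
  'fox' -> in reference (ref count 1, used 1/1) -> match (matches: 4)
  'while' -> in reference (ref count 2, used 2/2) -> match (matches: 5)
Clipped matches: 5, Candidate length: 9
Precision = 5/9

5/9


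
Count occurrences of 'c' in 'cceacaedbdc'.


Scanning 'cceacaedbdc' for 'c':
  Position 0: 'c' -> MATCH (count: 1)
  Position 1: 'c' -> MATCH (count: 2)
  Position 4: 'c' -> MATCH (count: 3)
  Position 10: 'c' -> MATCH (count: 4)
Total occurrences of 'c': 4

4


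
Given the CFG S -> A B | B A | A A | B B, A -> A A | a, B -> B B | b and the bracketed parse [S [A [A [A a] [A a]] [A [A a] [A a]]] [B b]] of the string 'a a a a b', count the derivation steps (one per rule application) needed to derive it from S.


Every bracketed nonterminal node [X ...] in the tree is produced by exactly one rule application.
Reading the tree off as a leftmost derivation:
  Step 1: S  =>  A B   (applied S -> A B)
  Step 2: A B  =>  A A B   (applied A -> A A)
  Step 3: A A B  =>  A A A B   (applied A -> A A)
  Step 4: A A A B  =>  a A A B   (applied A -> a)
  Step 5: a A A B  =>  a a A B   (applied A -> a)
  Step 6: a a A B  =>  a a A A B   (applied A -> A A)
  Step 7: a a A A B  =>  a a a A B   (applied A -> a)
  Step 8: a a a A B  =>  a a a a B   (applied A -> a)
  Step 9: a a a a B  =>  a a a a b   (applied B -> b)
Final yield: a a a a b
Total rewrite steps: 9

9


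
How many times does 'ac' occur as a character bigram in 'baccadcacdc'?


Scanning 'baccadcacdc' for bigram 'ac':
  Position 0: 'ba' -> no
  Position 1: 'ac' -> MATCH
  Position 2: 'cc' -> no
  Position 3: 'ca' -> no
  Position 4: 'ad' -> no
  Position 5: 'dc' -> no
  Position 6: 'ca' -> no
  Position 7: 'ac' -> MATCH
  Position 8: 'cd' -> no
  Position 9: 'dc' -> no
Total matches: 2

2


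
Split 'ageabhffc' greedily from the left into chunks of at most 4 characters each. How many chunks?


'ageabhffc' has 9 characters.
Chunking with max size 4:
  Chunk 1: 'agea' (positions 0-3)
  Chunk 2: 'bhff' (positions 4-7)
  Chunk 3: 'c' (positions 8-8)
Total chunks: ceil(9 / 4) = 3

3


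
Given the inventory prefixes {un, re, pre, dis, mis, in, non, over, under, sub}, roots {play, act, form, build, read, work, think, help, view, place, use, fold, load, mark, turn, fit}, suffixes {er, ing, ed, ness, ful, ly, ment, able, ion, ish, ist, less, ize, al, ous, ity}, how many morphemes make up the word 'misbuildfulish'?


Segmenting 'misbuildfulish' against the inventory:
  'mis' -> prefix (morpheme 1)
  'build' -> root (morpheme 2)
  'ful' -> suffix (morpheme 3)
  'ish' -> suffix (morpheme 4)
Total morphemes: 4

4


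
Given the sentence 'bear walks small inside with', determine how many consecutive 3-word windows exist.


Word trigrams from [5] words:
  Trigram 1: (bear walks small)
  Trigram 2: (walks small inside)
  Trigram 3: (small inside with)
Total word trigrams: 5 - 2 = 3

3


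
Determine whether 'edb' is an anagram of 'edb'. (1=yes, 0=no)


Sort characters of 'edb': 'bde'
Sort characters of 'edb': 'bde'
Sorted forms match -> they ARE anagrams
Result: 1

1


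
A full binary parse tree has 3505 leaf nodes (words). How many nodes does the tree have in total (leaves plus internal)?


Leaf nodes (terminals): 3505
Internal nodes = n - 1 = 3505 - 1 = 3504
Total = leaves + internal = 3505 + 3504 = 7009

7009


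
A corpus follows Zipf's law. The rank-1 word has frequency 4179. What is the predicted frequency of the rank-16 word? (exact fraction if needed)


Zipf's law: freq(rank) = f1 / rank
f1 = 4179, rank = 16
freq = 4179 / 16
GCD(4179, 16) = 1
Simplified: 4179/16

4179/16


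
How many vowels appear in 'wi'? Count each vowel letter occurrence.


Scanning each character of 'wi':
  Position 1: 'w' -> consonant (running count: 0)
  Position 2: 'i' -> vowel (running count: 1)
Total vowels: 1

1


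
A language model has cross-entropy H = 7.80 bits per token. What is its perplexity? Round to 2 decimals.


Perplexity formula: PP = 2^H
H = 7.80
PP = 2^7.80
Decompose: 2^7.80 = 2^7 * 2^0.80
2^7 = 128, 2^0.80 ~ 1.7411011
PP ~ 128 * 1.7411011 = 222.8609408
Rounded to 2 decimals: 222.86

222.86


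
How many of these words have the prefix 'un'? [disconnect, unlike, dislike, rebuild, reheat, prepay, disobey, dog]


Checking each word for prefix 'un':
  'disconnect' -> no (count: 0)
  'unlike' -> YES, starts with 'un' (count: 1)
  'dislike' -> no (count: 1)
  'rebuild' -> no (count: 1)
  'reheat' -> no (count: 1)
  'prepay' -> no (count: 1)
  'disobey' -> no (count: 1)
  'dog' -> no (count: 1)
Total with prefix 'un': 1

1


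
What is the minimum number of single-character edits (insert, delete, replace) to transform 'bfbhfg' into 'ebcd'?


Building DP table for s1='bfbhfg' (len 6) and s2='ebcd' (len 4):
       e  b  c  d
    0  1  2  3  4
  b 1  1  1  2  3
  f 2  2  2  2  3
  b 3  3  2  3  3
  h 4  4  3  3  4
  f 5  5  4  4  4
  g 6  6  5  5  5
Edit distance = dp[6][4] = 5

5


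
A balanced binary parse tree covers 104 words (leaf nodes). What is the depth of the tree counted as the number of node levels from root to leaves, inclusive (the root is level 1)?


In a balanced binary tree with n leaves the deepest leaf is ceil(log2(n)) edges below the root,
so counting node levels inclusive of root and leaves gives ceil(log2(n)) + 1 levels.
log2(104) = 6.7004
ceil(6.7004) = 7
levels = 7 + 1 = 8

8


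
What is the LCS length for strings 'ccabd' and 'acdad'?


DP table for LCS of 'ccabd' and 'acdad':
       a  c  d  a  d
    0  0  0  0  0  0
  c 0  0  1  1  1  1
  c 0  0  1  1  1  1
  a 0  1  1  1  2  2
  b 0  1  1  1  2  2
  d 0  1  1  2  2  3
LCS: 'cad'
LCS length = 3

3


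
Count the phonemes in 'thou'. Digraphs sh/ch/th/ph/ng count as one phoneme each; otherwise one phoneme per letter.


Parsing 'thou' greedily, digraphs first:
  'th' -> digraph (1 consonant phoneme) (phonemes so far: 1)
  'o' -> vowel phoneme (phonemes so far: 2)
  'u' -> vowel phoneme (phonemes so far: 3)
Total phonemes: 3

3


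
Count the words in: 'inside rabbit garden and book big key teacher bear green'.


Counting words by splitting on spaces:
  Word 1: 'inside'
  Word 2: 'rabbit'
  Word 3: 'garden'
  Word 4: 'and'
  Word 5: 'book'
  Word 6: 'big'
  Word 7: 'key'
  Word 8: 'teacher'
  Word 9: 'bear'
  Word 10: 'green'
Total words: 10

10


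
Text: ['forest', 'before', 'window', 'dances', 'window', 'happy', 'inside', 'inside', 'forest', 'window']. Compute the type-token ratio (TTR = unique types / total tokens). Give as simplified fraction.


Tokens: 10
Unique types: ('before', 'dances', 'forest', 'happy', 'inside', 'window') = 6
TTR = 6/10
Simplify: divide both by 2 -> 3/5
TTR = 3/5

3/5


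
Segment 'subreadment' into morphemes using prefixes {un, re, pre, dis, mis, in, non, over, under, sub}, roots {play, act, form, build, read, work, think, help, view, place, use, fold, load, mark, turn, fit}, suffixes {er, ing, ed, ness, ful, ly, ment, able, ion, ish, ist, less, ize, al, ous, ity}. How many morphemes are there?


Segmenting 'subreadment' against the inventory:
  'sub' -> prefix (morpheme 1)
  'read' -> root (morpheme 2)
  'ment' -> suffix (morpheme 3)
Total morphemes: 3

3


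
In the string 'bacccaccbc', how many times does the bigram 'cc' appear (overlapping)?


Scanning 'bacccaccbc' for bigram 'cc':
  Position 0: 'ba' -> no
  Position 1: 'ac' -> no
  Position 2: 'cc' -> MATCH
  Position 3: 'cc' -> MATCH
  Position 4: 'ca' -> no
  Position 5: 'ac' -> no
  Position 6: 'cc' -> MATCH
  Position 7: 'cb' -> no
  Position 8: 'bc' -> no
Total matches: 3

3


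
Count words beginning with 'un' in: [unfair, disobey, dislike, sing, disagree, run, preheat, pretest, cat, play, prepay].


Checking each word for prefix 'un':
  'unfair' -> YES, starts with 'un' (count: 1)
  'disobey' -> no (count: 1)
  'dislike' -> no (count: 1)
  'sing' -> no (count: 1)
  'disagree' -> no (count: 1)
  'run' -> no (count: 1)
  'preheat' -> no (count: 1)
  'pretest' -> no (count: 1)
  'cat' -> no (count: 1)
  'play' -> no (count: 1)
  'prepay' -> no (count: 1)
Total with prefix 'un': 1

1


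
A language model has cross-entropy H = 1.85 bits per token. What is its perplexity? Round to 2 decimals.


Perplexity formula: PP = 2^H
H = 1.85
PP = 2^1.85
Decompose: 2^1.85 = 2^1 * 2^0.85
2^1 = 2, 2^0.85 ~ 1.8025009
PP ~ 2 * 1.8025009 = 3.6050018
Rounded to 2 decimals: 3.61

3.61


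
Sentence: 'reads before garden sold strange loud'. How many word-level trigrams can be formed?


Word trigrams from [6] words:
  Trigram 1: (reads before garden)
  Trigram 2: (before garden sold)
  Trigram 3: (garden sold strange)
  Trigram 4: (sold strange loud)
Total word trigrams: 6 - 2 = 4

4


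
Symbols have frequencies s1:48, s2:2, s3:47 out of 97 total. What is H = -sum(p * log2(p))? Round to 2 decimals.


Computing entropy H = -sum(p_i * log2(p_i)):
  s1: p = 48/97 = 0.4948, -p*log2(p) = 0.5022
  s2: p = 2/97 = 0.0206, -p*log2(p) = 0.1155
  s3: p = 47/97 = 0.4845, -p*log2(p) = 0.5065
H = sum of terms = 1.1242
Rounded to 2 decimals: 1.12

1.12


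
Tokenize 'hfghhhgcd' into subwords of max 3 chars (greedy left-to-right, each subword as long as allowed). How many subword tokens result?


'hfghhhgcd' has 9 characters.
Chunking with max size 3:
  Chunk 1: 'hfg' (positions 0-2)
  Chunk 2: 'hhh' (positions 3-5)
  Chunk 3: 'gcd' (positions 6-8)
Total chunks: ceil(9 / 3) = 3

3


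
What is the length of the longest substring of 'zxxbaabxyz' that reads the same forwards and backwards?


Scanning 'zxxbaabxyz' for palindromic substrings.
Substring at positions 2-7: 'xbaabx'.
Check: reverse('xbaabx') = 'xbaabx' -> palindrome confirmed.
Neighbouring characters ('x' / 'y') break symmetry, so it cannot extend further.
No longer palindromic substring exists; longest length = 6

6


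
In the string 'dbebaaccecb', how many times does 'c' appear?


Scanning 'dbebaaccecb' for 'c':
  Position 6: 'c' -> MATCH (count: 1)
  Position 7: 'c' -> MATCH (count: 2)
  Position 9: 'c' -> MATCH (count: 3)
Total occurrences of 'c': 3

3


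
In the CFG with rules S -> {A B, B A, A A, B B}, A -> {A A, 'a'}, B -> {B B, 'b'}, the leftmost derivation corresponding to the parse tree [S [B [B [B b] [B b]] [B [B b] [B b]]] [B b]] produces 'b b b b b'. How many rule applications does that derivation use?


Every bracketed nonterminal node [X ...] in the tree is produced by exactly one rule application.
Reading the tree off as a leftmost derivation:
  Step 1: S  =>  B B   (applied S -> B B)
  Step 2: B B  =>  B B B   (applied B -> B B)
  Step 3: B B B  =>  B B B B   (applied B -> B B)
  Step 4: B B B B  =>  b B B B   (applied B -> b)
  Step 5: b B B B  =>  b b B B   (applied B -> b)
  Step 6: b b B B  =>  b b B B B   (applied B -> B B)
  Step 7: b b B B B  =>  b b b B B   (applied B -> b)
  Step 8: b b b B B  =>  b b b b B   (applied B -> b)
  Step 9: b b b b B  =>  b b b b b   (applied B -> b)
Final yield: b b b b b
Total rewrite steps: 9

9


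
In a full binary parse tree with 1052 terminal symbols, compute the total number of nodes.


Leaf nodes (terminals): 1052
Internal nodes = n - 1 = 1052 - 1 = 1051
Total = leaves + internal = 1052 + 1051 = 2103

2103


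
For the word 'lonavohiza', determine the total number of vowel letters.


Scanning each character of 'lonavohiza':
  Position 1: 'l' -> consonant (running count: 0)
  Position 2: 'o' -> vowel (running count: 1)
  Position 3: 'n' -> consonant (running count: 1)
  Position 4: 'a' -> vowel (running count: 2)
  Position 5: 'v' -> consonant (running count: 2)
  Position 6: 'o' -> vowel (running count: 3)
  Position 7: 'h' -> consonant (running count: 3)
  Position 8: 'i' -> vowel (running count: 4)
  Position 9: 'z' -> consonant (running count: 4)
  Position 10: 'a' -> vowel (running count: 5)
Total vowels: 5

5


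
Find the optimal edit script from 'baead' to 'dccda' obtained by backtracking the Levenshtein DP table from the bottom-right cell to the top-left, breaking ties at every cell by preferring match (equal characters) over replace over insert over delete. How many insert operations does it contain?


Edit distance = 5. Backtracking from cell (5, 5) with preference match > replace > insert > delete,
then listing the resulting alignment 'baead' -> 'dccda' left to right:
  Step 1: replace b->d
  Step 2: replace a->c
  Step 3: replace e->c
  Step 4: replace a->d
  Step 5: replace d->a
Total insertions: 0

0


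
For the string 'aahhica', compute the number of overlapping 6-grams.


String 'aahhica' has length L = 7.
Number of overlapping n-grams = L - n + 1
Substituting: 7 - 6 + 1 = 2

2


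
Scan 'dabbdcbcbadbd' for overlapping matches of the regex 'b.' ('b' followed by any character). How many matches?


Pattern: b. means 'b' followed by any character.
Scanning 'dabbdcbcbadbd' position-by-position:
  Pos 0: window 'da' -> no
  Pos 1: window 'ab' -> no
  Pos 2: window 'bb' -> MATCH
  Pos 3: window 'bd' -> MATCH
  Pos 4: window 'dc' -> no
  Pos 5: window 'cb' -> no
  Pos 6: window 'bc' -> MATCH
  Pos 7: window 'cb' -> no
  Pos 8: window 'ba' -> MATCH
  Pos 9: window 'ad' -> no
  Pos 10: window 'db' -> no
  Pos 11: window 'bd' -> MATCH
  Pos 12: window 'd' -> no
Total matches: 5

5


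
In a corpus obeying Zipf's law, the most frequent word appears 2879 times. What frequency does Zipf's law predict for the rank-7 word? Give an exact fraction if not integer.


Zipf's law: freq(rank) = f1 / rank
f1 = 2879, rank = 7
freq = 2879 / 7
GCD(2879, 7) = 1
Simplified: 2879/7

2879/7


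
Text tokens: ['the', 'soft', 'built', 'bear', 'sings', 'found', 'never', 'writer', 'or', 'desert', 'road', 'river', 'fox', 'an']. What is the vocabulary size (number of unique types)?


Listing all tokens and tracking unique types:
  Token 1: 'the' -> NEW (unique so far: 1)
  Token 2: 'soft' -> NEW (unique so far: 2)
  Token 3: 'built' -> NEW (unique so far: 3)
  Token 4: 'bear' -> NEW (unique so far: 4)
  Token 5: 'sings' -> NEW (unique so far: 5)
  Token 6: 'found' -> NEW (unique so far: 6)
  Token 7: 'never' -> NEW (unique so far: 7)
  Token 8: 'writer' -> NEW (unique so far: 8)
  Token 9: 'or' -> NEW (unique so far: 9)
  Token 10: 'desert' -> NEW (unique so far: 10)
  Token 11: 'road' -> NEW (unique so far: 11)
  Token 12: 'river' -> NEW (unique so far: 12)
  Token 13: 'fox' -> NEW (unique so far: 13)
  Token 14: 'an' -> NEW (unique so far: 14)
Unique types: ('an', 'bear', 'built', 'desert', 'found', 'fox', 'never', 'or', 'river', 'road', 'sings', 'soft', 'the', 'writer')
Vocabulary size: 14

14


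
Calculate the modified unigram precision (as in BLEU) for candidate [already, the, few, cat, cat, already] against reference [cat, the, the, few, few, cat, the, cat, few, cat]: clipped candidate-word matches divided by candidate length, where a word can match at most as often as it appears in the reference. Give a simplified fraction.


Reference word counts: {'cat': 4, 'few': 3, 'the': 3}
Checking each candidate word (with clipping):
  'already' -> not in reference -> no match (matches: 0)
  'the' -> in reference (ref count 3, used 1/3) -> match (matches: 1)
  'few' -> in reference (ref count 3, used 1/3) -> match (matches: 2)
  'cat' -> in reference (ref count 4, used 1/4) -> match (matches: 3)
  'cat' -> in reference (ref count 4, used 2/4) -> match (matches: 4)
  'already' -> not in reference -> no match (matches: 4)
Clipped matches: 4, Candidate length: 6
Precision = 4/6 = 2/3

2/3


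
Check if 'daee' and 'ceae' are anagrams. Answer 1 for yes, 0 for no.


Sort characters of 'daee': 'adee'
Sort characters of 'ceae': 'acee'
Sorted forms differ -> they are NOT anagrams
Result: 0

0


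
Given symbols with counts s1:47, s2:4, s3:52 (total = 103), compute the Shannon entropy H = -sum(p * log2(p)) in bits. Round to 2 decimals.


Computing entropy H = -sum(p_i * log2(p_i)):
  s1: p = 47/103 = 0.4563, -p*log2(p) = 0.5165
  s2: p = 4/103 = 0.0388, -p*log2(p) = 0.1820
  s3: p = 52/103 = 0.5049, -p*log2(p) = 0.4978
H = sum of terms = 1.1963
Rounded to 2 decimals: 1.20

1.20
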